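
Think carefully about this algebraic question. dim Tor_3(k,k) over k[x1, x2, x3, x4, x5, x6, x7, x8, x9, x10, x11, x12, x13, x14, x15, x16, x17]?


Koszul: C(n,i)=C(17,3)=680


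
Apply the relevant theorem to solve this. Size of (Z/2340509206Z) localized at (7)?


7-primary part: 2340509206=7^9*58
Size=7^9=40353607


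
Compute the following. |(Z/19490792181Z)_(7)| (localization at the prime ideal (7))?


7-primary part: 19490792181=7^10*69
Size=7^10=282475249


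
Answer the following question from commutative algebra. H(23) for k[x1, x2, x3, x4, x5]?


C(d+n-1,n-1)=C(27,4)=17550


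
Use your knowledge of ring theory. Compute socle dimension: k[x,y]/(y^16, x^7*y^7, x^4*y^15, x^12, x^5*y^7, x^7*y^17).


Socle = ann(m) = span of standard monomials u with x*u, y*u in I (staircase corners).
Redundant generators: x^7*y^17, x^7*y^7
Minimal generators: x^12, x^5*y^7, x^4*y^15, y^16
Corners: x^3y^15, x^4y^14, x^11y^6
Socle dim=3


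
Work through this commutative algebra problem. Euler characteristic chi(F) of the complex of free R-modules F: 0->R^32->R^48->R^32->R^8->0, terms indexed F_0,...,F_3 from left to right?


chi = sum (-1)^i * rank:
(-1)^0*32=32
(-1)^1*48=-48
(-1)^2*32=32
(-1)^3*8=-8
chi=8


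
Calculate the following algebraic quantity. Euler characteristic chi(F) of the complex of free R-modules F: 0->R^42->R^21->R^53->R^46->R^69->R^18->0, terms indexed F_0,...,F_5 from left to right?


chi = sum (-1)^i * rank:
(-1)^0*42=42
(-1)^1*21=-21
(-1)^2*53=53
(-1)^3*46=-46
(-1)^4*69=69
(-1)^5*18=-18
chi=79


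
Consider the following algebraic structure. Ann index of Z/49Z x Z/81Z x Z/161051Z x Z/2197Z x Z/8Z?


Exponent = lcm of the cyclic orders; pairwise coprime => product.
7^2*3^4*11^5*13^3*2^3=49*81*161051*2197*8=11234779900344


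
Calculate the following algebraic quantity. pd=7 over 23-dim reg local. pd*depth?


pd+depth=23
depth=23-7=16
pd*depth=7*16=112


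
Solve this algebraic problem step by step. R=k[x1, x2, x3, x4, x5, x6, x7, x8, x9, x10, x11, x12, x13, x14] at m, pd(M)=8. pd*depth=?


pd+depth=14
depth=14-8=6
pd*depth=8*6=48


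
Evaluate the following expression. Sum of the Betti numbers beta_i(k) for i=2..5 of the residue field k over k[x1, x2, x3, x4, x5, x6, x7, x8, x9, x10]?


Koszul resolution: beta_i(k)=C(n,i), n=10
C(10,2)=45, C(10,3)=120, C(10,4)=210, C(10,5)=252
Sum=627


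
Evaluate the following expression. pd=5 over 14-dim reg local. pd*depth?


pd+depth=14
depth=14-5=9
pd*depth=5*9=45


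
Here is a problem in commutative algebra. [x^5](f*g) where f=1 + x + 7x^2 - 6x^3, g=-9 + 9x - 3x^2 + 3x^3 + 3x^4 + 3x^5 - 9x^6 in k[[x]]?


[x^5] = sum a_i*b_j, i+j=5
  1*3=3
  1*3=3
  7*3=21
  -6*-3=18
Sum=45


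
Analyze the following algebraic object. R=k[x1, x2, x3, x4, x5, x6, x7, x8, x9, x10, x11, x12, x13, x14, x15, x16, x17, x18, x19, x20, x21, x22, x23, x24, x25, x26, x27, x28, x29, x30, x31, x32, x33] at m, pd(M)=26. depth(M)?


pd+depth=depth(R)=33
depth=33-26=7


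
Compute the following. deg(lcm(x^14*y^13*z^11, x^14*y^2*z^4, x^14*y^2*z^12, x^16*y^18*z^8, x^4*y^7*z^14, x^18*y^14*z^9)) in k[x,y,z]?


lcm = componentwise max:
x: max(14,14,14,16,4,18)=18
y: max(13,2,2,18,7,14)=18
z: max(11,4,12,8,14,9)=14
Total=18+18+14=50


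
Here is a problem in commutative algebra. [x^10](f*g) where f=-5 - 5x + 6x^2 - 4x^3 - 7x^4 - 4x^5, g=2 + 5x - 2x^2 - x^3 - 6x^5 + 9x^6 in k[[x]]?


[x^10] = sum a_i*b_j, i+j=10
  -7*9=-63
  -4*-6=24
Sum=-39


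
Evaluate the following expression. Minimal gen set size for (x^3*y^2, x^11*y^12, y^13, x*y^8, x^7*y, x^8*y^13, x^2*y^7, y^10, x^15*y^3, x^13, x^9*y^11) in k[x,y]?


Remove redundant (divisible by others).
x^11*y^12 redundant.
y^13 redundant.
x^9*y^11 redundant.
x^8*y^13 redundant.
x^15*y^3 redundant.
Min: x^13, x^7*y, x^3*y^2, x^2*y^7, x*y^8, y^10
Count=6


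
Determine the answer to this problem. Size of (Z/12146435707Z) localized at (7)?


7-primary part: 12146435707=7^10*43
Size=7^10=282475249


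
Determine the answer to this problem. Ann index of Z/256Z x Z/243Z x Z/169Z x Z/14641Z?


Exponent = lcm of the cyclic orders; pairwise coprime => product.
2^8*3^5*13^2*11^4=256*243*169*14641=153923058432


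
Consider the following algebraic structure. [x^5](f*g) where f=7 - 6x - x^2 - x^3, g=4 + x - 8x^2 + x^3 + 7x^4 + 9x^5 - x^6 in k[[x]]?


[x^5] = sum a_i*b_j, i+j=5
  7*9=63
  -6*7=-42
  -1*1=-1
  -1*-8=8
Sum=28


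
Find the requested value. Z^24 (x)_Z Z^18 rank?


rank(M(x)N) = rank(M)*rank(N)
24*18 = 432


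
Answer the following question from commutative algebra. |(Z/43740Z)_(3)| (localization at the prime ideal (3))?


3-primary part: 43740=3^7*20
Size=3^7=2187


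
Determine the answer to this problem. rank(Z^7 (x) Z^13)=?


rank(M(x)N) = rank(M)*rank(N)
7*13 = 91


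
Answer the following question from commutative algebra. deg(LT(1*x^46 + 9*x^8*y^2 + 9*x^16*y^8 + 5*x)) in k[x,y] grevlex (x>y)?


LT: 1*x^46
deg_x=46, deg_y=0
Total=46+0=46


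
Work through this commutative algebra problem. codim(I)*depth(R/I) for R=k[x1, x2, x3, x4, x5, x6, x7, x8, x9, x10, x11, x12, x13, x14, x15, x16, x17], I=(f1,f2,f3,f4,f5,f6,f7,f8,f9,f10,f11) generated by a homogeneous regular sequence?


codim=11, depth=dim(R/I)=17-11=6
Product=11*6=66


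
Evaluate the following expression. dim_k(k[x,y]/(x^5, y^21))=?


Basis: x^i*y^j, i<5, j<21
5*21=105


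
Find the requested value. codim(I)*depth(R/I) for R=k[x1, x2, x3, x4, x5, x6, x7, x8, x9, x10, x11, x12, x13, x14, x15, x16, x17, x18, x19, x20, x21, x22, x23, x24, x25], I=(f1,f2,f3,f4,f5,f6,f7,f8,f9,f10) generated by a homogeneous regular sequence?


codim=10, depth=dim(R/I)=25-10=15
Product=10*15=150


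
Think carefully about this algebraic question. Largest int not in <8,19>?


gcd(8,19)=1 => F=ab-a-b=8*19-8-19=152-27=125


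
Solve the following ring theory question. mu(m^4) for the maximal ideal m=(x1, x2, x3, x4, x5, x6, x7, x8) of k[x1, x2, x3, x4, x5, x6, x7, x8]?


Graded Nakayama: mu(m^d) = dim_k (m^d/m^(d+1)) = #degree-4 monomials in 8 vars
C(n+d-1,d)=C(11,4)=330


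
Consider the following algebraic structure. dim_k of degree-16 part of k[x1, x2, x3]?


C(d+n-1,n-1)=C(18,2)=153


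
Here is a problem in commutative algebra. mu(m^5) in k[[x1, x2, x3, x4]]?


C(n+d-1,d)=C(8,5)=56


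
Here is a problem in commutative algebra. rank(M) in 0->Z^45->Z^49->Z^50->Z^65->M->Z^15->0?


Alt sum=0:
(-1)^0*45 + (-1)^1*49 + (-1)^2*50 + (-1)^3*65 + (-1)^4*? + (-1)^5*15=0
rank(M)=34


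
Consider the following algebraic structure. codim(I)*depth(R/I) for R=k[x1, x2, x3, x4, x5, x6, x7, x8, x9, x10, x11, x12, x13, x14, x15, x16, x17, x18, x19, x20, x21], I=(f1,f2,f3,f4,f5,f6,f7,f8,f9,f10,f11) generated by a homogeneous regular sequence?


codim=11, depth=dim(R/I)=21-11=10
Product=11*10=110


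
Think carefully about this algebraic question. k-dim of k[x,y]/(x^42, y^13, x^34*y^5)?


k[x,y]/I, I = (x^42, y^13, x^34*y^5)
Rect: 42x13=546. Corner: (42-34)x(13-5)=64.
dim = 546-64 = 482


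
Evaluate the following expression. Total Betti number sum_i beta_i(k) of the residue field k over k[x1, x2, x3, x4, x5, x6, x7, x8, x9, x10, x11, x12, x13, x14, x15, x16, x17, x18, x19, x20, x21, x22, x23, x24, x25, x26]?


Koszul resolution: beta_i(k)=C(n,i), n=26
sum_i C(26,i) = 2^26 = 67108864


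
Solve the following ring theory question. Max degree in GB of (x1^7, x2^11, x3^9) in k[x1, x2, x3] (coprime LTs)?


Pure powers, coprime LTs => already GB.
Degrees: 7, 11, 9
Max=11


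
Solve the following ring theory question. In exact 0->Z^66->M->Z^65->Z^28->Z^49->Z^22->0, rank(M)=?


Alt sum=0:
(-1)^0*66 + (-1)^1*? + (-1)^2*65 + (-1)^3*28 + (-1)^4*49 + (-1)^5*22=0
rank(M)=130


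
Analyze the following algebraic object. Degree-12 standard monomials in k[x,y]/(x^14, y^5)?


k[x,y], I = (x^14, y^5), d = 12
Need i < 14 and d-i < 5.
Range: 8 <= i <= 12.
H(12) = 5


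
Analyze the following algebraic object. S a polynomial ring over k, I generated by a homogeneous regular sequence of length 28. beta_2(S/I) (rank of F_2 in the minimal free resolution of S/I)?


Regular sequence => Koszul complex is the minimal free resolution.
Syz_1 minimally generated by Koszul relations f_i*e_j - f_j*e_i (i<j): mu(Syz_1) = beta_2 = C(m,2) = m(m-1)/2
m=28
28*27/2 = 378


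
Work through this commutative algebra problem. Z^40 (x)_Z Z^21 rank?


rank(M(x)N) = rank(M)*rank(N)
40*21 = 840


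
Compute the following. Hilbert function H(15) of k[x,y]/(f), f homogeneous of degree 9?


H(t)=d for t>=d-1.
d=9, t=15
H(15)=9


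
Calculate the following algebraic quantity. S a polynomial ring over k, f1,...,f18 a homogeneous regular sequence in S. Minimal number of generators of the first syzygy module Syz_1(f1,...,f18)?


Regular sequence => Koszul complex is the minimal free resolution.
Syz_1 minimally generated by Koszul relations f_i*e_j - f_j*e_i (i<j): mu(Syz_1) = beta_2 = C(m,2) = m(m-1)/2
m=18
18*17/2 = 153


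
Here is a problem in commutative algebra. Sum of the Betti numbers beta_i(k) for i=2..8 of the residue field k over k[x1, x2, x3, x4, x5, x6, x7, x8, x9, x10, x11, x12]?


Koszul resolution: beta_i(k)=C(n,i), n=12
C(12,2)=66, C(12,3)=220, C(12,4)=495, C(12,5)=792, C(12,6)=924, C(12,7)=792, C(12,8)=495
Sum=3784


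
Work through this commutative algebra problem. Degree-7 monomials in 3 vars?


C(d+n-1,n-1)=C(9,2)=36


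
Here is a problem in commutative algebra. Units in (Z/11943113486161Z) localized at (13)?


Local ring = Z/815730721Z.
phi(815730721) = 13^7*(13-1) = 752982204


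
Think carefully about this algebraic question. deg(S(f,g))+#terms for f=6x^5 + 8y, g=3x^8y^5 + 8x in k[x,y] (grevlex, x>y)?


LT(f)=6x^5, LT(g)=3x^8y^5
lcm(LM)=x^8y^5
S(f,g) (scaled by 18 to clear denominators) = 3x^3y^5*f - 6*g = 24x^3y^6 - 48x
2 terms, deg 9.
9+2=11


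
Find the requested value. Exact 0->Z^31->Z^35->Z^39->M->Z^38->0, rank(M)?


Alt sum=0:
(-1)^0*31 + (-1)^1*35 + (-1)^2*39 + (-1)^3*? + (-1)^4*38=0
rank(M)=73


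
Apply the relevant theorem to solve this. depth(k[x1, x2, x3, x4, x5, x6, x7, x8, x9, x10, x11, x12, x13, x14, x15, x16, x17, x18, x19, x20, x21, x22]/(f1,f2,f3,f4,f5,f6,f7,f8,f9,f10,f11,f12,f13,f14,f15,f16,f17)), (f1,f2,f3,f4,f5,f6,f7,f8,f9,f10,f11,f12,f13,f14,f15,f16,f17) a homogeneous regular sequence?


depth(R)=22
depth(R/I)=22-17=5


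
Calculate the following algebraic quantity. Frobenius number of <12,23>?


gcd(12,23)=1 => F=ab-a-b=12*23-12-23=276-35=241


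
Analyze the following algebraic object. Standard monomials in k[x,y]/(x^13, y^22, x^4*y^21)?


k[x,y]/I, I = (x^13, y^22, x^4*y^21)
Rect: 13x22=286. Corner: (13-4)x(22-21)=9.
dim = 286-9 = 277


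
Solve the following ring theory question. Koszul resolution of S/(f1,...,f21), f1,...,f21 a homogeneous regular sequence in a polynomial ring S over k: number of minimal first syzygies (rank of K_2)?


Regular sequence => Koszul complex is the minimal free resolution.
Syz_1 minimally generated by Koszul relations f_i*e_j - f_j*e_i (i<j): mu(Syz_1) = beta_2 = C(m,2) = m(m-1)/2
m=21
21*20/2 = 210


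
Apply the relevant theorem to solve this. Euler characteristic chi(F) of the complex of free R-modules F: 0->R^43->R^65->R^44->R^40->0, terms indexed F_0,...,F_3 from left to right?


chi = sum (-1)^i * rank:
(-1)^0*43=43
(-1)^1*65=-65
(-1)^2*44=44
(-1)^3*40=-40
chi=-18


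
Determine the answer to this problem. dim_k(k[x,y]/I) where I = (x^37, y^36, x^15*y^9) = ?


k[x,y]/I, I = (x^37, y^36, x^15*y^9)
Rect: 37x36=1332. Corner: (37-15)x(36-9)=594.
dim = 1332-594 = 738


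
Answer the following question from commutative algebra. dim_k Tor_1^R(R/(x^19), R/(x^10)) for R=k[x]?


Tor_1(R/I,R/J)=(I cap J)/IJ=(x^19)/(x^29)
dim=29-19=min(19,10)=10


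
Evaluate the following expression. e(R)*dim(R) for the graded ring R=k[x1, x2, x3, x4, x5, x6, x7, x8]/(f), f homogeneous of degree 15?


e(R)=deg(f)=15, dim(R)=8-1=7
e*dim=15*7=105


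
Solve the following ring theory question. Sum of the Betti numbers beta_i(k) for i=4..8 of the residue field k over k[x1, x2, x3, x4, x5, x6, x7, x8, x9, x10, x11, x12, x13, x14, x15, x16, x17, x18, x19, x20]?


Koszul resolution: beta_i(k)=C(n,i), n=20
C(20,4)=4845, C(20,5)=15504, C(20,6)=38760, C(20,7)=77520, C(20,8)=125970
Sum=262599


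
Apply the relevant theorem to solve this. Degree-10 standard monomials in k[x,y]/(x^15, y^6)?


k[x,y], I = (x^15, y^6), d = 10
Need i < 15 and d-i < 6.
Range: 5 <= i <= 10.
H(10) = 6


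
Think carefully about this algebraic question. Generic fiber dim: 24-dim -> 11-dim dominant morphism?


dim(fiber)=dim(X)-dim(Y)=24-11=13


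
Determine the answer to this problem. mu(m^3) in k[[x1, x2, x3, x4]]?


C(n+d-1,d)=C(6,3)=20


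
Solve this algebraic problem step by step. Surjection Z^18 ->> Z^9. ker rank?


rank(ker) = 18-9 = 9


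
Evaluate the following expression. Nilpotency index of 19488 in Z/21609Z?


19488^k mod 21609:
k=1: 19488
k=2: 3969
k=3: 9261
k=4: 0
First zero at k = 4


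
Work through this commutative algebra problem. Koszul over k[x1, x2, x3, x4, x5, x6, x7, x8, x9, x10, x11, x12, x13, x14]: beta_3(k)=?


C(n,i)=C(14,3)=364


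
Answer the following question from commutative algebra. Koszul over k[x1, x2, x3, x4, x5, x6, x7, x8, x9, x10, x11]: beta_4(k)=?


C(n,i)=C(11,4)=330


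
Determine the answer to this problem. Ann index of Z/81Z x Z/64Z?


Exponent = lcm of the cyclic orders; pairwise coprime => product.
3^4*2^6=81*64=5184


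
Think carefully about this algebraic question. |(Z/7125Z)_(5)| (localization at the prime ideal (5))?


5-primary part: 7125=5^3*57
Size=5^3=125


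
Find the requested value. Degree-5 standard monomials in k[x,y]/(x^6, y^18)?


k[x,y], I = (x^6, y^18), d = 5
Need i < 6 and d-i < 18.
Range: 0 <= i <= 5.
H(5) = 6


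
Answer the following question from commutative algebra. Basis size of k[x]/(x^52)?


Basis: 1,x,...,x^51
dim=52


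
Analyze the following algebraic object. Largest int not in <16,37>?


gcd(16,37)=1 => F=ab-a-b=16*37-16-37=592-53=539


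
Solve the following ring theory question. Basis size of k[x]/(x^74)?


Basis: 1,x,...,x^73
dim=74


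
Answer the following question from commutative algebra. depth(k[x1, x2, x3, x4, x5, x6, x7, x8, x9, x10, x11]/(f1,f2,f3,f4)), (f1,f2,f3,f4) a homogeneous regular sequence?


depth(R)=11
depth(R/I)=11-4=7


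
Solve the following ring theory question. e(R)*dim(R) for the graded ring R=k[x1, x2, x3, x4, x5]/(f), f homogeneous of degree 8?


e(R)=deg(f)=8, dim(R)=5-1=4
e*dim=8*4=32


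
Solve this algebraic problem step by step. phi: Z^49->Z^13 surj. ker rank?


rank(ker) = 49-13 = 36


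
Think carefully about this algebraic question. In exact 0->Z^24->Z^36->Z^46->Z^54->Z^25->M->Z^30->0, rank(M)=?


Alt sum=0:
(-1)^0*24 + (-1)^1*36 + (-1)^2*46 + (-1)^3*54 + (-1)^4*25 + (-1)^5*? + (-1)^6*30=0
rank(M)=35


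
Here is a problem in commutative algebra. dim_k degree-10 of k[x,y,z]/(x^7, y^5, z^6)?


Need i<7, j<5, k<6 with i+j+k=10.
For each i, j ranges over max(0,10-i-5)..min(4,10-i):
  i=0: j in [5,4] -> 0
  i=1: j in [4,4] -> 1
  i=2: j in [3,4] -> 2
  i=3: j in [2,4] -> 3
  i=4: j in [1,4] -> 4
  i=5: j in [0,4] -> 5
  i=6: j in [0,4] -> 5
H(10) = 0+1+2+3+4+5+5 = 20


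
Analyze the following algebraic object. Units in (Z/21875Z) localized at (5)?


Local ring = Z/3125Z.
phi(3125) = 5^4*(5-1) = 2500


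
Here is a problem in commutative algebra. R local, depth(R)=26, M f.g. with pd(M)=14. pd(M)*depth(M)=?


pd+depth=26
depth=26-14=12
pd*depth=14*12=168


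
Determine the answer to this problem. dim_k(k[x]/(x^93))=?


Basis: 1,x,...,x^92
dim=93


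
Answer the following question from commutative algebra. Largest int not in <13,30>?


gcd(13,30)=1 => F=ab-a-b=13*30-13-30=390-43=347


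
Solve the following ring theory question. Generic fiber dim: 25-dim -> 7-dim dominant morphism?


dim(fiber)=dim(X)-dim(Y)=25-7=18


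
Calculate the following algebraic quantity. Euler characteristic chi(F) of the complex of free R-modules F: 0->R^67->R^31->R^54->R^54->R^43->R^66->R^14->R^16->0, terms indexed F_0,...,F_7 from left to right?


chi = sum (-1)^i * rank:
(-1)^0*67=67
(-1)^1*31=-31
(-1)^2*54=54
(-1)^3*54=-54
(-1)^4*43=43
(-1)^5*66=-66
(-1)^6*14=14
(-1)^7*16=-16
chi=11


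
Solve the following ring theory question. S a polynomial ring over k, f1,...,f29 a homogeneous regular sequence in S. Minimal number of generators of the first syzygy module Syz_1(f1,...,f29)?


Regular sequence => Koszul complex is the minimal free resolution.
Syz_1 minimally generated by Koszul relations f_i*e_j - f_j*e_i (i<j): mu(Syz_1) = beta_2 = C(m,2) = m(m-1)/2
m=29
29*28/2 = 406


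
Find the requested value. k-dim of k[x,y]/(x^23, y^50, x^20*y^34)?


k[x,y]/I, I = (x^23, y^50, x^20*y^34)
Rect: 23x50=1150. Corner: (23-20)x(50-34)=48.
dim = 1150-48 = 1102


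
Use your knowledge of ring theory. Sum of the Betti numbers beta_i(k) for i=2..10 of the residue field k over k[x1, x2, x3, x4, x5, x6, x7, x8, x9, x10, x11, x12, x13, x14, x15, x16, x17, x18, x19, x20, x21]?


Koszul resolution: beta_i(k)=C(n,i), n=21
C(21,2)=210, C(21,3)=1330, C(21,4)=5985, C(21,5)=20349, C(21,6)=54264, C(21,7)=116280, C(21,8)=203490, C(21,9)=293930, C(21,10)=352716
Sum=1048554


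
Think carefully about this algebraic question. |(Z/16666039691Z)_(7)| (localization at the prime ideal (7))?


7-primary part: 16666039691=7^10*59
Size=7^10=282475249


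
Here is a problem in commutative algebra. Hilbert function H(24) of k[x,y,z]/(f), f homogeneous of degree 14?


C(26,2)-C(12,2)=325-66=259


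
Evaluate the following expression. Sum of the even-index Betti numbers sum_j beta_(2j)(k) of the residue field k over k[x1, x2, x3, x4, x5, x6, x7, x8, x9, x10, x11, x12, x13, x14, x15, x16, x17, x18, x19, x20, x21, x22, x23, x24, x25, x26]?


Koszul resolution: beta_i(k)=C(n,i), n=26
sum_even C(26,i) = 2^(n-1) = 2^25 = 33554432


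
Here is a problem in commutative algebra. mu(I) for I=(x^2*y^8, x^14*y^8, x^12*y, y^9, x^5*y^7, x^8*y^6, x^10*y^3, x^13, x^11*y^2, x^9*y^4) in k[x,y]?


Remove redundant (divisible by others).
x^14*y^8 redundant.
Min: x^13, x^12*y, x^11*y^2, x^10*y^3, x^9*y^4, x^8*y^6, x^5*y^7, x^2*y^8, y^9
Count=9


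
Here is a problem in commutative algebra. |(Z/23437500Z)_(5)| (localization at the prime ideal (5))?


5-primary part: 23437500=5^9*12
Size=5^9=1953125


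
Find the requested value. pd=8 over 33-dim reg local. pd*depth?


pd+depth=33
depth=33-8=25
pd*depth=8*25=200


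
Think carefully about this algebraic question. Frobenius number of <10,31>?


gcd(10,31)=1 => F=ab-a-b=10*31-10-31=310-41=269


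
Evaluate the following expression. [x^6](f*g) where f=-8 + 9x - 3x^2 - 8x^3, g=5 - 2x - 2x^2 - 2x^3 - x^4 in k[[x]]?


[x^6] = sum a_i*b_j, i+j=6
  -3*-1=3
  -8*-2=16
Sum=19


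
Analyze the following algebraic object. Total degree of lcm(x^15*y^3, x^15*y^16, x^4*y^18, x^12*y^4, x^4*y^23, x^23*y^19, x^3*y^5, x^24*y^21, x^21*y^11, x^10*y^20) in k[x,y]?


lcm = componentwise max:
x: max(15,15,4,12,4,23,3,24,21,10)=24
y: max(3,16,18,4,23,19,5,21,11,20)=23
Total=24+23=47


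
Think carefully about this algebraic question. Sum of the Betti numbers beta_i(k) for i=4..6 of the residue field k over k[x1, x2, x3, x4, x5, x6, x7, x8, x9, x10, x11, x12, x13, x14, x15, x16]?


Koszul resolution: beta_i(k)=C(n,i), n=16
C(16,4)=1820, C(16,5)=4368, C(16,6)=8008
Sum=14196


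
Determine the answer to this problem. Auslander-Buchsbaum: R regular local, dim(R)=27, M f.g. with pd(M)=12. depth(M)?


pd+depth=depth(R)=27
depth=27-12=15


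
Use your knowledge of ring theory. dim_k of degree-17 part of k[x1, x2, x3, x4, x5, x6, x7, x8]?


C(d+n-1,n-1)=C(24,7)=346104


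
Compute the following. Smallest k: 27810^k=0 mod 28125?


27810^k mod 28125:
k=1: 27810
k=2: 14850
k=3: 19125
k=4: 22500
k=5: 0
First zero at k = 5


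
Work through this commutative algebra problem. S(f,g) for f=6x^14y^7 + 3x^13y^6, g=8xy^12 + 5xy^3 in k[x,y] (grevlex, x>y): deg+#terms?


LT(f)=6x^14y^7, LT(g)=8xy^12
lcm(LM)=x^14y^12
S(f,g) (scaled by 48 to clear denominators) = 8y^5*f - 6x^13*g = 24x^13y^11 - 30x^14y^3
2 terms, deg 24.
24+2=26


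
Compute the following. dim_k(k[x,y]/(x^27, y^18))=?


Basis: x^i*y^j, i<27, j<18
27*18=486


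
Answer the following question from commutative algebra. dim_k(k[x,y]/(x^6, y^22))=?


Basis: x^i*y^j, i<6, j<22
6*22=132


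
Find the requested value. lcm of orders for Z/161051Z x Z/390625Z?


Exponent = lcm of the cyclic orders; pairwise coprime => product.
11^5*5^8=161051*390625=62910546875


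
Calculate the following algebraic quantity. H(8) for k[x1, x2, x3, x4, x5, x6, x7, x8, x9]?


C(d+n-1,n-1)=C(16,8)=12870


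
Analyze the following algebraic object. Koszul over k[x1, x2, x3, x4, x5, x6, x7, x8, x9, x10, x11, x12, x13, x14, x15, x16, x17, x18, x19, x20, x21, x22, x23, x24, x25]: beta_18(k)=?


C(n,i)=C(25,18)=480700


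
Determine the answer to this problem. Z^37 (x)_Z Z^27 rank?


rank(M(x)N) = rank(M)*rank(N)
37*27 = 999


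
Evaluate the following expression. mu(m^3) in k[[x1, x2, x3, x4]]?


C(n+d-1,d)=C(6,3)=20


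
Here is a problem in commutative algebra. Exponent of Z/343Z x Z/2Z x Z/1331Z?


Exponent = lcm of the cyclic orders; pairwise coprime => product.
7^3*2^1*11^3=343*2*1331=913066


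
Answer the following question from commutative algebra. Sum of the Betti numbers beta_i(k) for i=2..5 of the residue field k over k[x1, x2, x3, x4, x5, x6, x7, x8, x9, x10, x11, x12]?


Koszul resolution: beta_i(k)=C(n,i), n=12
C(12,2)=66, C(12,3)=220, C(12,4)=495, C(12,5)=792
Sum=1573


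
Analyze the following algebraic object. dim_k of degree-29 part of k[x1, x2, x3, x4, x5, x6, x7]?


C(d+n-1,n-1)=C(35,6)=1623160


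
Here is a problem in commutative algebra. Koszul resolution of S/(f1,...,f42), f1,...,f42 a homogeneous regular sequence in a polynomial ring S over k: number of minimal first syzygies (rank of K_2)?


Regular sequence => Koszul complex is the minimal free resolution.
Syz_1 minimally generated by Koszul relations f_i*e_j - f_j*e_i (i<j): mu(Syz_1) = beta_2 = C(m,2) = m(m-1)/2
m=42
42*41/2 = 861


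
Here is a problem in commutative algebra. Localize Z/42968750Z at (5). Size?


5-primary part: 42968750=5^9*22
Size=5^9=1953125


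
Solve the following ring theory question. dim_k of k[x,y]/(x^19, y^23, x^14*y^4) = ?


k[x,y]/I, I = (x^19, y^23, x^14*y^4)
Rect: 19x23=437. Corner: (19-14)x(23-4)=95.
dim = 437-95 = 342


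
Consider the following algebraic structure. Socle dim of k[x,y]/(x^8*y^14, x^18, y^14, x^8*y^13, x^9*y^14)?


Socle = ann(m) = span of standard monomials u with x*u, y*u in I (staircase corners).
Redundant generators: x^9*y^14, x^8*y^14
Minimal generators: x^18, x^8*y^13, y^14
Corners: x^7y^13, x^17y^12
Socle dim=2


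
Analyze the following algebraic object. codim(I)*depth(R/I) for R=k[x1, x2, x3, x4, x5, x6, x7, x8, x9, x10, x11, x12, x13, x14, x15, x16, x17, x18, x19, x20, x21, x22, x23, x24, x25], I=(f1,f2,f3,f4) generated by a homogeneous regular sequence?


codim=4, depth=dim(R/I)=25-4=21
Product=4*21=84


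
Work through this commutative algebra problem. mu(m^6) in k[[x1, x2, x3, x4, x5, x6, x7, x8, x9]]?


C(n+d-1,d)=C(14,6)=3003


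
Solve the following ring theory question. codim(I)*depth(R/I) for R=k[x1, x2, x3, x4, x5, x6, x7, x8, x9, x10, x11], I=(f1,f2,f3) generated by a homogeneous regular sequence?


codim=3, depth=dim(R/I)=11-3=8
Product=3*8=24


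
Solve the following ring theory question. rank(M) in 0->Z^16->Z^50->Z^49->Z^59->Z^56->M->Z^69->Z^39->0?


Alt sum=0:
(-1)^0*16 + (-1)^1*50 + (-1)^2*49 + (-1)^3*59 + (-1)^4*56 + (-1)^5*? + (-1)^6*69 + (-1)^7*39=0
rank(M)=42


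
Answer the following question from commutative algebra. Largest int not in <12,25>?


gcd(12,25)=1 => F=ab-a-b=12*25-12-25=300-37=263


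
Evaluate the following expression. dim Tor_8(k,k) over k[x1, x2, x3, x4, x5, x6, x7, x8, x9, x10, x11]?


Koszul: C(n,i)=C(11,8)=165


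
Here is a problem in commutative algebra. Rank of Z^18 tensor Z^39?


rank(M(x)N) = rank(M)*rank(N)
18*39 = 702


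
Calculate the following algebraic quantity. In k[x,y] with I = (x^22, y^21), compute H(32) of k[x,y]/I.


k[x,y], I = (x^22, y^21), d = 32
Need i < 22 and d-i < 21.
Range: 12 <= i <= 21.
H(32) = 10


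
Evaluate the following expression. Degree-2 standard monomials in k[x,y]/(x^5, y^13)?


k[x,y], I = (x^5, y^13), d = 2
Need i < 5 and d-i < 13.
Range: 0 <= i <= 2.
H(2) = 3


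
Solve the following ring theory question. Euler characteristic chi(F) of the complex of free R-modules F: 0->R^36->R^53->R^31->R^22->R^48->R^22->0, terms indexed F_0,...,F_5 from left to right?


chi = sum (-1)^i * rank:
(-1)^0*36=36
(-1)^1*53=-53
(-1)^2*31=31
(-1)^3*22=-22
(-1)^4*48=48
(-1)^5*22=-22
chi=18


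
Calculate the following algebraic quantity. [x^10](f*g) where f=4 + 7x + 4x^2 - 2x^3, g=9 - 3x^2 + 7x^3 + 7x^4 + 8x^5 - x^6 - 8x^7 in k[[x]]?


[x^10] = sum a_i*b_j, i+j=10
  -2*-8=16
Sum=16


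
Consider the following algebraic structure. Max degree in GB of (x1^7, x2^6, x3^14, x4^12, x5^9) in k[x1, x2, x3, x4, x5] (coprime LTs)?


Pure powers, coprime LTs => already GB.
Degrees: 7, 6, 14, 12, 9
Max=14


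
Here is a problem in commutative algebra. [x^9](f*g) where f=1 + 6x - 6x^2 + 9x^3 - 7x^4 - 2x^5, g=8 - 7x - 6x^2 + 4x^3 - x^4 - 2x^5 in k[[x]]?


[x^9] = sum a_i*b_j, i+j=9
  -7*-2=14
  -2*-1=2
Sum=16


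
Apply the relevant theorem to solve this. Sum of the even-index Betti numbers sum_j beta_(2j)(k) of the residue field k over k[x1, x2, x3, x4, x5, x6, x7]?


Koszul resolution: beta_i(k)=C(n,i), n=7
sum_even C(7,i) = 2^(n-1) = 2^6 = 64


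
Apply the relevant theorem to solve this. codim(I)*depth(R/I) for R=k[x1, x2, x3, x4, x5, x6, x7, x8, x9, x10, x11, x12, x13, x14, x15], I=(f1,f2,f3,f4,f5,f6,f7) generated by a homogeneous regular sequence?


codim=7, depth=dim(R/I)=15-7=8
Product=7*8=56


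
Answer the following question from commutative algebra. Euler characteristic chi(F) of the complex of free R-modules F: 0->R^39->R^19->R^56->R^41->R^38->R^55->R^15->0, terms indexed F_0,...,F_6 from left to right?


chi = sum (-1)^i * rank:
(-1)^0*39=39
(-1)^1*19=-19
(-1)^2*56=56
(-1)^3*41=-41
(-1)^4*38=38
(-1)^5*55=-55
(-1)^6*15=15
chi=33


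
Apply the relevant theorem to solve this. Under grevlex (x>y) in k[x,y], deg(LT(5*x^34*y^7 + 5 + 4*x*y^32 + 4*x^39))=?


LT: 5*x^34*y^7
deg_x=34, deg_y=7
Total=34+7=41


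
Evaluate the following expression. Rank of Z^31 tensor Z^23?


rank(M(x)N) = rank(M)*rank(N)
31*23 = 713


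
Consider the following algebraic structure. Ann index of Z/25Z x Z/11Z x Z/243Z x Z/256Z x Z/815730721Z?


Exponent = lcm of the cyclic orders; pairwise coprime => product.
5^2*11^1*3^5*2^8*13^8=25*11*243*256*815730721=13954868590291200


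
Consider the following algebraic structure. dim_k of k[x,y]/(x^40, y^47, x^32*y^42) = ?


k[x,y]/I, I = (x^40, y^47, x^32*y^42)
Rect: 40x47=1880. Corner: (40-32)x(47-42)=40.
dim = 1880-40 = 1840


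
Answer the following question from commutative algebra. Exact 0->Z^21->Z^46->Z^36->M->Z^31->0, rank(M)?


Alt sum=0:
(-1)^0*21 + (-1)^1*46 + (-1)^2*36 + (-1)^3*? + (-1)^4*31=0
rank(M)=42


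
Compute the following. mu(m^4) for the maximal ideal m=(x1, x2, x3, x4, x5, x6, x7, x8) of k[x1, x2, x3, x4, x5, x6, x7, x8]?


Graded Nakayama: mu(m^d) = dim_k (m^d/m^(d+1)) = #degree-4 monomials in 8 vars
C(n+d-1,d)=C(11,4)=330


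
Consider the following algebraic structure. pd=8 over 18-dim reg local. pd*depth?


pd+depth=18
depth=18-8=10
pd*depth=8*10=80


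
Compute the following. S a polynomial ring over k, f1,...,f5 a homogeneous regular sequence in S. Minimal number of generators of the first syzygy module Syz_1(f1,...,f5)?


Regular sequence => Koszul complex is the minimal free resolution.
Syz_1 minimally generated by Koszul relations f_i*e_j - f_j*e_i (i<j): mu(Syz_1) = beta_2 = C(m,2) = m(m-1)/2
m=5
5*4/2 = 10


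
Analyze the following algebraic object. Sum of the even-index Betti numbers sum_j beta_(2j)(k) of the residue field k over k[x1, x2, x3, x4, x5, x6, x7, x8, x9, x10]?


Koszul resolution: beta_i(k)=C(n,i), n=10
sum_even C(10,i) = 2^(n-1) = 2^9 = 512


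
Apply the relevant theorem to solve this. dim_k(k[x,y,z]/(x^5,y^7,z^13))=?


Basis: x^iy^jz^k, i<5,j<7,k<13
5*7*13=455


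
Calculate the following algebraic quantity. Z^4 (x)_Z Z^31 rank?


rank(M(x)N) = rank(M)*rank(N)
4*31 = 124


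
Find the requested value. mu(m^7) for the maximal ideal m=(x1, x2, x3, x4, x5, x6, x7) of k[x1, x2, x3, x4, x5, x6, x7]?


Graded Nakayama: mu(m^d) = dim_k (m^d/m^(d+1)) = #degree-7 monomials in 7 vars
C(n+d-1,d)=C(13,7)=1716


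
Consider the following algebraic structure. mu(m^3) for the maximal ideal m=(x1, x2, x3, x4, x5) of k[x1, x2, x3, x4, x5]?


Graded Nakayama: mu(m^d) = dim_k (m^d/m^(d+1)) = #degree-3 monomials in 5 vars
C(n+d-1,d)=C(7,3)=35


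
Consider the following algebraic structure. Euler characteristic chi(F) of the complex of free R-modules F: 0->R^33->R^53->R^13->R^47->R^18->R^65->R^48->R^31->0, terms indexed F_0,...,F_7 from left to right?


chi = sum (-1)^i * rank:
(-1)^0*33=33
(-1)^1*53=-53
(-1)^2*13=13
(-1)^3*47=-47
(-1)^4*18=18
(-1)^5*65=-65
(-1)^6*48=48
(-1)^7*31=-31
chi=-84


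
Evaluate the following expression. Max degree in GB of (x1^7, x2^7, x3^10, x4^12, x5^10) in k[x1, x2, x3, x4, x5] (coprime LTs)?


Pure powers, coprime LTs => already GB.
Degrees: 7, 7, 10, 12, 10
Max=12


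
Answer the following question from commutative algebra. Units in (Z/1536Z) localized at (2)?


Local ring = Z/512Z.
phi(512) = 2^8*(2-1) = 256


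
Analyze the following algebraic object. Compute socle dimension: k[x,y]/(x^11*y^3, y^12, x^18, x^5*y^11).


Socle = ann(m) = span of standard monomials u with x*u, y*u in I (staircase corners).
Minimal generators: x^18, x^11*y^3, x^5*y^11, y^12
Corners: x^4y^11, x^10y^10, x^17y^2
Socle dim=3


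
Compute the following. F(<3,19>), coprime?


gcd(3,19)=1 => F=ab-a-b=3*19-3-19=57-22=35


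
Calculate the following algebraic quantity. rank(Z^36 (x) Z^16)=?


rank(M(x)N) = rank(M)*rank(N)
36*16 = 576


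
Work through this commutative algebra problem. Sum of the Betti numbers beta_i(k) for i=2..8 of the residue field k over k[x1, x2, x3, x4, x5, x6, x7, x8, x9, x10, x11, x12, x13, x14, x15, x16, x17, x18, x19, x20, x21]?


Koszul resolution: beta_i(k)=C(n,i), n=21
C(21,2)=210, C(21,3)=1330, C(21,4)=5985, C(21,5)=20349, C(21,6)=54264, C(21,7)=116280, C(21,8)=203490
Sum=401908


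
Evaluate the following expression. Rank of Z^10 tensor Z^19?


rank(M(x)N) = rank(M)*rank(N)
10*19 = 190


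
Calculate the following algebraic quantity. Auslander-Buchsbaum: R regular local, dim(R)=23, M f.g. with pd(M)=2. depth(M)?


pd+depth=depth(R)=23
depth=23-2=21


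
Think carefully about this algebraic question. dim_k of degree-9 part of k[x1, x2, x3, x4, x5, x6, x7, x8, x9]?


C(d+n-1,n-1)=C(17,8)=24310


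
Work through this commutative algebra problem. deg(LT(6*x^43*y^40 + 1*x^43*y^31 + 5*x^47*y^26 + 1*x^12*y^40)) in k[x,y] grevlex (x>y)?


LT: 6*x^43*y^40
deg_x=43, deg_y=40
Total=43+40=83


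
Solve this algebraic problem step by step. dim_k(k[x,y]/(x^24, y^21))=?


Basis: x^i*y^j, i<24, j<21
24*21=504


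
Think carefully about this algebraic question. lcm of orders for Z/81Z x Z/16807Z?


Exponent = lcm of the cyclic orders; pairwise coprime => product.
3^4*7^5=81*16807=1361367


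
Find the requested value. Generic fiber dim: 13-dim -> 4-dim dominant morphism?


dim(fiber)=dim(X)-dim(Y)=13-4=9


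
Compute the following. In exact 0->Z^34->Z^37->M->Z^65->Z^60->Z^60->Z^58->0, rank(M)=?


Alt sum=0:
(-1)^0*34 + (-1)^1*37 + (-1)^2*? + (-1)^3*65 + (-1)^4*60 + (-1)^5*60 + (-1)^6*58=0
rank(M)=10


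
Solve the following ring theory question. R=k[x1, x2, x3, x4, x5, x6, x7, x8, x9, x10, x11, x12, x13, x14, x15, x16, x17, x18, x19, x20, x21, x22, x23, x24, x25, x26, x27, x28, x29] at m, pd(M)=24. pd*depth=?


pd+depth=29
depth=29-24=5
pd*depth=24*5=120


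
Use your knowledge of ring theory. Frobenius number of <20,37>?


gcd(20,37)=1 => F=ab-a-b=20*37-20-37=740-57=683


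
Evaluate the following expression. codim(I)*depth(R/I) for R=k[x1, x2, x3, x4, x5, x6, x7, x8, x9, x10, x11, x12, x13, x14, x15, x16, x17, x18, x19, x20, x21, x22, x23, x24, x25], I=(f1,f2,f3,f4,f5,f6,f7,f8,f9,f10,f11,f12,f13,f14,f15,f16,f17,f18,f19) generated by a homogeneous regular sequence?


codim=19, depth=dim(R/I)=25-19=6
Product=19*6=114


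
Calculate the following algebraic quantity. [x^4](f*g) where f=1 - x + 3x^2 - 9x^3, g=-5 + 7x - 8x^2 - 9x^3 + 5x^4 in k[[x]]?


[x^4] = sum a_i*b_j, i+j=4
  1*5=5
  -1*-9=9
  3*-8=-24
  -9*7=-63
Sum=-73


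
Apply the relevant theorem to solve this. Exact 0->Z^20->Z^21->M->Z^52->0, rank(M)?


Alt sum=0:
(-1)^0*20 + (-1)^1*21 + (-1)^2*? + (-1)^3*52=0
rank(M)=53


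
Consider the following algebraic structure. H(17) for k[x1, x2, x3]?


C(d+n-1,n-1)=C(19,2)=171


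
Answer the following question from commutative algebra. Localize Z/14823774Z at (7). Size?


7-primary part: 14823774=7^7*18
Size=7^7=823543


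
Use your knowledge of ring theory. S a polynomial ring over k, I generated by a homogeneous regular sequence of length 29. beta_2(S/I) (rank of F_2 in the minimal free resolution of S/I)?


Regular sequence => Koszul complex is the minimal free resolution.
Syz_1 minimally generated by Koszul relations f_i*e_j - f_j*e_i (i<j): mu(Syz_1) = beta_2 = C(m,2) = m(m-1)/2
m=29
29*28/2 = 406


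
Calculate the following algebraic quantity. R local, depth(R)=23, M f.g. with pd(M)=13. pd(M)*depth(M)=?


pd+depth=23
depth=23-13=10
pd*depth=13*10=130


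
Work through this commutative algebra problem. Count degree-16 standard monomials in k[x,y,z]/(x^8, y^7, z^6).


Need i<8, j<7, k<6 with i+j+k=16.
For each i, j ranges over max(0,16-i-5)..min(6,16-i):
  i=0: j in [11,6] -> 0
  i=1: j in [10,6] -> 0
  i=2: j in [9,6] -> 0
  i=3: j in [8,6] -> 0
  i=4: j in [7,6] -> 0
  i=5: j in [6,6] -> 1
  i=6: j in [5,6] -> 2
  i=7: j in [4,6] -> 3
H(16) = 0+0+0+0+0+1+2+3 = 6


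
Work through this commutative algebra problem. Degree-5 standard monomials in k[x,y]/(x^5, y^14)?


k[x,y], I = (x^5, y^14), d = 5
Need i < 5 and d-i < 14.
Range: 0 <= i <= 4.
H(5) = 5


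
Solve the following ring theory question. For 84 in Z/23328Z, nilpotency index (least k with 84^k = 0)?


84^k mod 23328:
k=1: 84
k=2: 7056
k=3: 9504
k=4: 5184
k=5: 15552
k=6: 0
First zero at k = 6


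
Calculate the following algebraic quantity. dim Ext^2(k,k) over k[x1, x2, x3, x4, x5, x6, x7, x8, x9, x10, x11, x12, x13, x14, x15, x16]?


C(n,i)=C(16,2)=120


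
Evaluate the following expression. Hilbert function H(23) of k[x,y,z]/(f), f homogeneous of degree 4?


C(25,2)-C(21,2)=300-210=90


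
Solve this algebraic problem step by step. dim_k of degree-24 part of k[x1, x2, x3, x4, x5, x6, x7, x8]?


C(d+n-1,n-1)=C(31,7)=2629575


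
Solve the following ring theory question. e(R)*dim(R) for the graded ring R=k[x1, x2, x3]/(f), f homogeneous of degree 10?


e(R)=deg(f)=10, dim(R)=3-1=2
e*dim=10*2=20


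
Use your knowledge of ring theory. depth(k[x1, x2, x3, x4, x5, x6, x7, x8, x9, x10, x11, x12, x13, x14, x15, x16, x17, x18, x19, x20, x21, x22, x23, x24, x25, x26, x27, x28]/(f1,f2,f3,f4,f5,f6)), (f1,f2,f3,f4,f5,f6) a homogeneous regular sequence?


depth(R)=28
depth(R/I)=28-6=22


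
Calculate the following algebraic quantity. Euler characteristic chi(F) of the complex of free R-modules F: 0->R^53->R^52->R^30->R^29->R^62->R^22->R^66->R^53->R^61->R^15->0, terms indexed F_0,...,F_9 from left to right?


chi = sum (-1)^i * rank:
(-1)^0*53=53
(-1)^1*52=-52
(-1)^2*30=30
(-1)^3*29=-29
(-1)^4*62=62
(-1)^5*22=-22
(-1)^6*66=66
(-1)^7*53=-53
(-1)^8*61=61
(-1)^9*15=-15
chi=101


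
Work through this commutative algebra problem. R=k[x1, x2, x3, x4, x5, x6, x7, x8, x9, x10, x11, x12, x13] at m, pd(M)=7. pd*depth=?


pd+depth=13
depth=13-7=6
pd*depth=7*6=42


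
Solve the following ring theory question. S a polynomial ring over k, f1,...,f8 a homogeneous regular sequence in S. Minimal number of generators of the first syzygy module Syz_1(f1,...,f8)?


Regular sequence => Koszul complex is the minimal free resolution.
Syz_1 minimally generated by Koszul relations f_i*e_j - f_j*e_i (i<j): mu(Syz_1) = beta_2 = C(m,2) = m(m-1)/2
m=8
8*7/2 = 28


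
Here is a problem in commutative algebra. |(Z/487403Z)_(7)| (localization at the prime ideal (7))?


7-primary part: 487403=7^5*29
Size=7^5=16807


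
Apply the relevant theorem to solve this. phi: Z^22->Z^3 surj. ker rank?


rank(ker) = 22-3 = 19


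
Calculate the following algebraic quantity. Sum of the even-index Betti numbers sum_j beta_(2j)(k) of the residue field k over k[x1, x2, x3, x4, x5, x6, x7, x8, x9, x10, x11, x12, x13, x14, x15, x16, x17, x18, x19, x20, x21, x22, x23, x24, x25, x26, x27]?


Koszul resolution: beta_i(k)=C(n,i), n=27
sum_even C(27,i) = 2^(n-1) = 2^26 = 67108864


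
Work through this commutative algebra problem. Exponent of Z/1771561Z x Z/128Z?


Exponent = lcm of the cyclic orders; pairwise coprime => product.
11^6*2^7=1771561*128=226759808


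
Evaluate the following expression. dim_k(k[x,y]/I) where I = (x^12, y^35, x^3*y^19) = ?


k[x,y]/I, I = (x^12, y^35, x^3*y^19)
Rect: 12x35=420. Corner: (12-3)x(35-19)=144.
dim = 420-144 = 276


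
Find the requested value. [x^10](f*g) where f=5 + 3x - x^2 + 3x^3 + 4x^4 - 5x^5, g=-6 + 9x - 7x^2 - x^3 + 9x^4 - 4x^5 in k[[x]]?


[x^10] = sum a_i*b_j, i+j=10
  -5*-4=20
Sum=20


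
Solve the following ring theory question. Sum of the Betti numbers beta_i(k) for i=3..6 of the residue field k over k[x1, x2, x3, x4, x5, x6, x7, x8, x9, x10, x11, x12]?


Koszul resolution: beta_i(k)=C(n,i), n=12
C(12,3)=220, C(12,4)=495, C(12,5)=792, C(12,6)=924
Sum=2431


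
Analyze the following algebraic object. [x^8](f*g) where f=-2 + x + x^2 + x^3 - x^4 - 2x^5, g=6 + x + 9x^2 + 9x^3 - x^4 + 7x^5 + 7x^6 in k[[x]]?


[x^8] = sum a_i*b_j, i+j=8
  1*7=7
  1*7=7
  -1*-1=1
  -2*9=-18
Sum=-3


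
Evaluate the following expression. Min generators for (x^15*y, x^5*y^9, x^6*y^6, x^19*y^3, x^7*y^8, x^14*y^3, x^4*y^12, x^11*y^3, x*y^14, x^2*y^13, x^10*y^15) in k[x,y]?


Remove redundant (divisible by others).
x^14*y^3 redundant.
x^7*y^8 redundant.
x^19*y^3 redundant.
x^10*y^15 redundant.
Min: x^15*y, x^11*y^3, x^6*y^6, x^5*y^9, x^4*y^12, x^2*y^13, x*y^14
Count=7


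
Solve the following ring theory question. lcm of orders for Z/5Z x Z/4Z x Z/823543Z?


Exponent = lcm of the cyclic orders; pairwise coprime => product.
5^1*2^2*7^7=5*4*823543=16470860


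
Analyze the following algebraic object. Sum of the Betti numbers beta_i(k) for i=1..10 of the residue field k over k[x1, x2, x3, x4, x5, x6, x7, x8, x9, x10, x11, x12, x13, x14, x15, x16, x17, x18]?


Koszul resolution: beta_i(k)=C(n,i), n=18
C(18,1)=18, C(18,2)=153, C(18,3)=816, C(18,4)=3060, C(18,5)=8568, C(18,6)=18564, C(18,7)=31824, C(18,8)=43758, C(18,9)=48620, C(18,10)=43758
Sum=199139
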